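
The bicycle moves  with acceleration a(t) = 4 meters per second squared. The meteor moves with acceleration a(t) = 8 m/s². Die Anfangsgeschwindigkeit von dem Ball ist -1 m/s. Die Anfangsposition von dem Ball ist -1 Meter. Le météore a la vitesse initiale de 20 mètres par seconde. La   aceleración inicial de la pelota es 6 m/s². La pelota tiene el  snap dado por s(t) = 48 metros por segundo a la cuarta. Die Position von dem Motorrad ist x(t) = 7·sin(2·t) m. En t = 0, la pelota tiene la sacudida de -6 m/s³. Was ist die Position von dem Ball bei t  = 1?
Um dies zu lösen, müssen wir 4 Stammfunktionen unserer Gleichung für den Snap s(t) = 48 finden. Die Stammfunktion von dem Snap ist der Ruck. Mit j(0) = -6 erhalten wir j(t) = 48·t - 6. Durch Integration von dem Ruck und Verwendung der Anfangsbedingung a(0) = 6, erhalten wir a(t) = 24·t^2 - 6·t + 6. Das Integral von der Beschleunigung, mit v(0) = -1, ergibt die Geschwindigkeit: v(t) = 8·t^3 - 3·t^2 + 6·t - 1. Das Integral von der Geschwindigkeit ist die Position. Mit x(0) = -1 erhalten wir x(t) = 2·t^4 - t^3 + 3·t^2 - t - 1. Mit x(t) = 2·t^4 - t^3 + 3·t^2 - t - 1 und Einsetzen von t = 1, finden wir x = 2.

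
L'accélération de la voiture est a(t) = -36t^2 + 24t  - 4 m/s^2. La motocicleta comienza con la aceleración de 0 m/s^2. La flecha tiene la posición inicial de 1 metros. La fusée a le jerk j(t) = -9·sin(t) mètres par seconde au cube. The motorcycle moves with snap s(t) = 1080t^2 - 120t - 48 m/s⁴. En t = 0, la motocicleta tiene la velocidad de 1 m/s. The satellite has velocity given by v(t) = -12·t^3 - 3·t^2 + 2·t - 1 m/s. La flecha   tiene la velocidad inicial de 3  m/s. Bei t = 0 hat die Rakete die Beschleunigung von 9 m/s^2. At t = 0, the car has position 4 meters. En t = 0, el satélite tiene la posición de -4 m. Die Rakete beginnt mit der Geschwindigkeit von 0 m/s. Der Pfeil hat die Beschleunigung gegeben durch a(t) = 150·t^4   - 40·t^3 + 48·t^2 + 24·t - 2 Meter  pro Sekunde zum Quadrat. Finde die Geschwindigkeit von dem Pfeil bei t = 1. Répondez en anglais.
Starting from acceleration a(t) = 150·t^4 - 40·t^3 + 48·t^2 + 24·t - 2, we take 1 antiderivative. Integrating acceleration and using the initial condition v(0) = 3, we get v(t) = 30·t^5 - 10·t^4 + 16·t^3 + 12·t^2 - 2·t + 3. Using v(t) = 30·t^5 - 10·t^4 + 16·t^3 + 12·t^2 - 2·t + 3 and substituting t = 1, we find v = 49.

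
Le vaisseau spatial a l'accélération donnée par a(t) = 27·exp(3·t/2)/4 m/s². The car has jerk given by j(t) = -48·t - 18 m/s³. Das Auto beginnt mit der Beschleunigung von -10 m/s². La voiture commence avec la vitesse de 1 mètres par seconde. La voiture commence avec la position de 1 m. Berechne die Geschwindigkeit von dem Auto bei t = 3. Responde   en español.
Para resolver esto, necesitamos tomar 2 antiderivadas de nuestra ecuación de la sacudida j(t) = -48·t - 18. La integral de la sacudida, con a(0) = -10, da la aceleración: a(t) = -24·t^2 - 18·t - 10. La antiderivada de la aceleración es la velocidad. Usando v(0) = 1, obtenemos v(t) = -8·t^3 - 9·t^2 - 10·t + 1. Tenemos la velocidad v(t) = -8·t^3 - 9·t^2 - 10·t + 1. Sustituyendo t = 3: v(3) = -326.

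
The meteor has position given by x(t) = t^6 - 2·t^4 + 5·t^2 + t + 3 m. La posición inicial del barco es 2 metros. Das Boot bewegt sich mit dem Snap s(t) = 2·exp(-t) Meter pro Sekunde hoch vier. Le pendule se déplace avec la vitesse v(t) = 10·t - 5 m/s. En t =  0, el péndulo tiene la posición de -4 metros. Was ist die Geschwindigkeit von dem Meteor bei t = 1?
Wir müssen unsere Gleichung für die Position x(t) = t^6 - 2·t^4 + 5·t^2 + t + 3 1-mal ableiten. Durch Ableiten von der Position erhalten wir die Geschwindigkeit: v(t) = 6·t^5 - 8·t^3 + 10·t + 1. Mit v(t) = 6·t^5 - 8·t^3 + 10·t + 1 und Einsetzen von t = 1, finden wir v = 9.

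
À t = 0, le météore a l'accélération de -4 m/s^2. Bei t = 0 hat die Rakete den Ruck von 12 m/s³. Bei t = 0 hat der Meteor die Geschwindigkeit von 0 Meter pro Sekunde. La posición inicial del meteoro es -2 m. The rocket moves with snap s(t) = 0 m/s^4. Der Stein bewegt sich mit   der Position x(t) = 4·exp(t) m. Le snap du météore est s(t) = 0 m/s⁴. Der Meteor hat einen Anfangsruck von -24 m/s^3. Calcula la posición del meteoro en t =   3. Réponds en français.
Pour résoudre ceci, nous devons prendre 4 intégrales de notre équation du snap s(t) = 0. En prenant ∫s(t)dt et en appliquant j(0) = -24, nous trouvons j(t) = -24. En intégrant le jerk et en utilisant la condition initiale a(0) = -4, nous obtenons a(t) = -24·t - 4. La primitive de l'accélération est la vitesse. En utilisant v(0) = 0, nous obtenons v(t) = 4·t·(-3·t - 1). L'intégrale de la vitesse, avec x(0) = -2, donne la position: x(t) = -4·t^3 - 2·t^2 - 2. Nous avons la position x(t) = -4·t^3 - 2·t^2 - 2. En substituant t = 3: x(3) = -128.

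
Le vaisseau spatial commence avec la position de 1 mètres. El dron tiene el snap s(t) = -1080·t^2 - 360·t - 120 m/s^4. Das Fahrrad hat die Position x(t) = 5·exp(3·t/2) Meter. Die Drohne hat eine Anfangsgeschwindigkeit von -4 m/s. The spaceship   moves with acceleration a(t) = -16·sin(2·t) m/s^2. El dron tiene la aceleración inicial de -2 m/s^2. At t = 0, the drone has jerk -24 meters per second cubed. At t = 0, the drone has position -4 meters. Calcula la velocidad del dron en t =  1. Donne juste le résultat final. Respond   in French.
La réponse est -71.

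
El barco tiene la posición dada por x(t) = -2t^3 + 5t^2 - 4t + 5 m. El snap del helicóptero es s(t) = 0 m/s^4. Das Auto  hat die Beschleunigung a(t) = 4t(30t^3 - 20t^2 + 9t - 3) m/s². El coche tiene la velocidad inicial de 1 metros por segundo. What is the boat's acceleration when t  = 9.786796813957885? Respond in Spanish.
Partiendo de la posición x(t) = -2·t^3 + 5·t^2 - 4·t + 5, tomamos 2 derivadas. Tomando d/dt de x(t), encontramos v(t) = -6·t^2 + 10·t - 4. Derivando la velocidad, obtenemos la aceleración: a(t) = 10 - 12·t. De la ecuación de la aceleración a(t) = 10 - 12·t, sustituimos t = 9.786796813957885 para obtener a = -107.441561767495.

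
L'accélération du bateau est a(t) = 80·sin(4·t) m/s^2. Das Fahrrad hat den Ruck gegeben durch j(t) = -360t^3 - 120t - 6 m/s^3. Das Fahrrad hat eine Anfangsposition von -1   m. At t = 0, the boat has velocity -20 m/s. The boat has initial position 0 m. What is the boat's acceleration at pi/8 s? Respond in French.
Nous avons l'accélération a(t) = 80·sin(4·t). En substituant t = pi/8: a(pi/8) = 80.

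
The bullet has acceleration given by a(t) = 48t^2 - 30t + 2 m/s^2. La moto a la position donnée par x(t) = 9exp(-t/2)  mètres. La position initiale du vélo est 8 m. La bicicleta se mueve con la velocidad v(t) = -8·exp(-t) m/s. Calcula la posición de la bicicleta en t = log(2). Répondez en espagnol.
Para resolver esto, necesitamos tomar 1 antiderivada de nuestra ecuación de la velocidad v(t) = -8·exp(-t). La antiderivada de la velocidad es la posición. Usando x(0) = 8, obtenemos x(t) = 8·exp(-t). De la ecuación de la posición x(t) = 8·exp(-t), sustituimos t = log(2) para obtener x = 4.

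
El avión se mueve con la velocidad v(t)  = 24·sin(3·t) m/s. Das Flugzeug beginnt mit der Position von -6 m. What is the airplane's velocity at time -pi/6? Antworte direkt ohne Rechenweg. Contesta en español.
En t = -pi/6, v = -24.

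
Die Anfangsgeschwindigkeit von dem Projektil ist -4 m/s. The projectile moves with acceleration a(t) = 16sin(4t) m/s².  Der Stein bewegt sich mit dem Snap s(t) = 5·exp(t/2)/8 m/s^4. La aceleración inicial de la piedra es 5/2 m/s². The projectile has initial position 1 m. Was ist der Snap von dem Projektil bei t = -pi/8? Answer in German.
Um dies zu lösen, müssen wir 2 Ableitungen unserer Gleichung für die Beschleunigung a(t) = 16·sin(4·t) nehmen. Mit d/dt von a(t) finden wir j(t) = 64·cos(4·t). Mit d/dt von j(t) finden wir s(t) = -256·sin(4·t). Mit s(t) = -256·sin(4·t) und Einsetzen von t = -pi/8, finden wir s = 256.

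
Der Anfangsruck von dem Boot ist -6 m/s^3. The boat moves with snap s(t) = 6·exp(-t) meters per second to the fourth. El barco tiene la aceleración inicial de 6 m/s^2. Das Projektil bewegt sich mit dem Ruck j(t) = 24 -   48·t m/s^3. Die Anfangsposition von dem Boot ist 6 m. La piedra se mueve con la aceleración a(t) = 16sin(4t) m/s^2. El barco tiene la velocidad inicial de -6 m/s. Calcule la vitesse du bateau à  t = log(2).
Nous devons trouver l'intégrale de notre équation du snap s(t) = 6·exp(-t) 3 fois. En intégrant le snap et en utilisant la condition initiale j(0) = -6, nous obtenons j(t) = -6·exp(-t). La primitive du jerk, avec a(0) = 6, donne l'accélération: a(t) = 6·exp(-t). En prenant ∫a(t)dt et en appliquant v(0) = -6, nous trouvons v(t) = -6·exp(-t). En utilisant v(t) = -6·exp(-t) et en substituant t = log(2), nous trouvons v = -3.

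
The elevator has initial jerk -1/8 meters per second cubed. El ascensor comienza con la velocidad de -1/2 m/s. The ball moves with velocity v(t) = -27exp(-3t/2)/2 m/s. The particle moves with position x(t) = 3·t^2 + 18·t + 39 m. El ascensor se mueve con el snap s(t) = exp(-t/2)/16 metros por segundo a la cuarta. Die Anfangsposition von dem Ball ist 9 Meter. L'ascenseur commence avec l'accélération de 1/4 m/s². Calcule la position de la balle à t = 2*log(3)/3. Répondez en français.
En partant de la vitesse v(t) = -27·exp(-3·t/2)/2, nous prenons 1 primitive. En intégrant la vitesse et en utilisant la condition initiale x(0) = 9, nous obtenons x(t) = 9·exp(-3·t/2). En utilisant x(t) = 9·exp(-3·t/2) et en substituant t = 2*log(3)/3, nous trouvons x = 3.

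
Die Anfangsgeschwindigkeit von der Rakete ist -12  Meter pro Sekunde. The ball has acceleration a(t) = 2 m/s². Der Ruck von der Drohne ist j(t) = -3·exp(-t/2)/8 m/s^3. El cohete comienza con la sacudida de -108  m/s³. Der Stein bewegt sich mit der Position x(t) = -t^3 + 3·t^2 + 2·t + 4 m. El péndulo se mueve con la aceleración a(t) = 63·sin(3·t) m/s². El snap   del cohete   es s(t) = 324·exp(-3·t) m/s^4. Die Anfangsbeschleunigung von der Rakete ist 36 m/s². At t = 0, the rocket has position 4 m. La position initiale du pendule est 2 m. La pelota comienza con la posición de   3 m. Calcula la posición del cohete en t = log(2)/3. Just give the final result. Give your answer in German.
Die Antwort ist 2.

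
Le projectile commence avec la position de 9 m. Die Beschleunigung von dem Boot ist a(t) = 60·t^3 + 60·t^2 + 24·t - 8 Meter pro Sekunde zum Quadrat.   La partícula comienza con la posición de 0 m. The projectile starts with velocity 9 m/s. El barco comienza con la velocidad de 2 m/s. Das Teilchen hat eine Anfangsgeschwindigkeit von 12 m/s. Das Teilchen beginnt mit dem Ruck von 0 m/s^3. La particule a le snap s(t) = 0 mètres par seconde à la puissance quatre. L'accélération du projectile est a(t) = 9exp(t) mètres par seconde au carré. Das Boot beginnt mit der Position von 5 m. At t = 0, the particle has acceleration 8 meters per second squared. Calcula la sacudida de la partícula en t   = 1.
Partiendo del snap s(t) = 0, tomamos 1 integral. Integrando el snap y usando la condición inicial j(0) = 0, obtenemos j(t) = 0. Tenemos la sacudida j(t) = 0. Sustituyendo t = 1: j(1) = 0.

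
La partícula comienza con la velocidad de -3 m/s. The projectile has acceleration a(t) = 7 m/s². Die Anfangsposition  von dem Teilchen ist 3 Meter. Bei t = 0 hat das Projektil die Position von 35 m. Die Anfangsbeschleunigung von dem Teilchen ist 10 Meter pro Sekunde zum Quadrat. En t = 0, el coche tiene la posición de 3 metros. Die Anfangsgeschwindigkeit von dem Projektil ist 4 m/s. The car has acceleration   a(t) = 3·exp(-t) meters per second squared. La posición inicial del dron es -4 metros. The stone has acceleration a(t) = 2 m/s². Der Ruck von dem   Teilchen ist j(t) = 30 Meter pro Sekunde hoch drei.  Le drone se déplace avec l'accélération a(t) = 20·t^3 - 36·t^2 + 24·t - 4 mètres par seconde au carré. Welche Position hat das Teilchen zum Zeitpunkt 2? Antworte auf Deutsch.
Um dies zu lösen, müssen wir 3 Stammfunktionen unserer Gleichung für den Ruck j(t) = 30 finden. Die Stammfunktion von dem Ruck, mit a(0) = 10, ergibt die Beschleunigung: a(t) = 30·t + 10. Mit ∫a(t)dt und Anwendung von v(0) = -3, finden wir v(t) = 15·t^2 + 10·t - 3. Mit ∫v(t)dt und Anwendung von x(0) = 3, finden wir x(t) = 5·t^3 + 5·t^2 - 3·t + 3. Mit x(t) = 5·t^3 + 5·t^2 - 3·t + 3 und Einsetzen von t = 2, finden wir x = 57.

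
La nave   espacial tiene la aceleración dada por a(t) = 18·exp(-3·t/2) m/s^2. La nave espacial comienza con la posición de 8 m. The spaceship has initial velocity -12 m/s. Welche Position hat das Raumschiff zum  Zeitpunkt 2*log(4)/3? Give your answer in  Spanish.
Para resolver esto, necesitamos tomar 2 integrales de nuestra ecuación de la aceleración a(t) = 18·exp(-3·t/2). La integral de la aceleración es la velocidad. Usando v(0) = -12, obtenemos v(t) = -12·exp(-3·t/2). Tomando ∫v(t)dt y aplicando x(0) = 8, encontramos x(t) = 8·exp(-3·t/2). De la ecuación de la posición x(t) = 8·exp(-3·t/2), sustituimos t = 2*log(4)/3 para obtener x = 2.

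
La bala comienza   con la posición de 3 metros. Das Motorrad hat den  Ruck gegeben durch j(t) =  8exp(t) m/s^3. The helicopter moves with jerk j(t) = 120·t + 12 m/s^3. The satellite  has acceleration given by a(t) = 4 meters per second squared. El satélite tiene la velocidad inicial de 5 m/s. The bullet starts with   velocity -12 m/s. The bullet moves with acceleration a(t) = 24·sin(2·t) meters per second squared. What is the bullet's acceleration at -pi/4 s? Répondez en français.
Nous avons l'accélération a(t) = 24·sin(2·t). En substituant t = -pi/4: a(-pi/4) = -24.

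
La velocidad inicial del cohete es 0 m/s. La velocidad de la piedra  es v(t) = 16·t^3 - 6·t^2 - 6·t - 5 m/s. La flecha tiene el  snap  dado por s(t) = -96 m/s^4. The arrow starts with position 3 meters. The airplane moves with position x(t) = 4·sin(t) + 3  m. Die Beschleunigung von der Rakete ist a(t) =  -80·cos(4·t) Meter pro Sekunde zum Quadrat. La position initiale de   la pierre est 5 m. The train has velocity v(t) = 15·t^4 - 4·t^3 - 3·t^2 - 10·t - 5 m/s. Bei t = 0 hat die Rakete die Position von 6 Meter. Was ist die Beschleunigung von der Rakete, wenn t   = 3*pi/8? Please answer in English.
We have acceleration a(t) = -80·cos(4·t). Substituting t = 3*pi/8: a(3*pi/8) = 0.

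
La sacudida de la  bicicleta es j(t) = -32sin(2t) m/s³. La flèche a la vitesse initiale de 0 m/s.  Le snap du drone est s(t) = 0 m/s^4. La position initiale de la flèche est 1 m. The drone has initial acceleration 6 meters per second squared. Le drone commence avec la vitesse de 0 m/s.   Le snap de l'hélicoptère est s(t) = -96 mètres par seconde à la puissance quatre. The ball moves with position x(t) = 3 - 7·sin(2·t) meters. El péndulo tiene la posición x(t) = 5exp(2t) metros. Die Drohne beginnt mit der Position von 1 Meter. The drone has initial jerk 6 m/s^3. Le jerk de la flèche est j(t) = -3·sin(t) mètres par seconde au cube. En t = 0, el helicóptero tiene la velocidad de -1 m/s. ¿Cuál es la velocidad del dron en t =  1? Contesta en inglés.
To find the answer, we compute 3 integrals of s(t) = 0. The integral of snap, with j(0) = 6, gives jerk: j(t) = 6. Taking ∫j(t)dt and applying a(0) = 6, we find a(t) = 6·t + 6. Taking ∫a(t)dt and applying v(0) = 0, we find v(t) = 3·t·(t + 2). From the given velocity equation v(t) = 3·t·(t + 2), we substitute t = 1 to get v = 9.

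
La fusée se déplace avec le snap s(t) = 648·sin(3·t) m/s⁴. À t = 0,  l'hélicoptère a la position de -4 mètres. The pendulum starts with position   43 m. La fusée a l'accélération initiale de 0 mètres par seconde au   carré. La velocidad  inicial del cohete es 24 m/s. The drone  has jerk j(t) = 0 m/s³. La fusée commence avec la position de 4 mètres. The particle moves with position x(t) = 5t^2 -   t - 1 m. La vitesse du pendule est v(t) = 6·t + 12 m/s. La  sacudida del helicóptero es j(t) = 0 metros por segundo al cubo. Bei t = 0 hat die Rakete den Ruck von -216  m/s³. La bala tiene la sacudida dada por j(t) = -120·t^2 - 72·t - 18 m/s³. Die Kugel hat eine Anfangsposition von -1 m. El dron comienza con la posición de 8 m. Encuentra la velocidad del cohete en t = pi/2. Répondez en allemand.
Wir müssen unsere Gleichung für den Snap s(t) = 648·sin(3·t) 3-mal integrieren. Mit ∫s(t)dt und Anwendung von j(0) = -216, finden wir j(t) = -216·cos(3·t). Durch Integration von dem Ruck und Verwendung der Anfangsbedingung a(0) = 0, erhalten wir a(t) = -72·sin(3·t). Mit ∫a(t)dt und Anwendung von v(0) = 24, finden wir v(t) = 24·cos(3·t). Aus der Gleichung für die Geschwindigkeit v(t) = 24·cos(3·t), setzen wir t = pi/2 ein und erhalten v = 0.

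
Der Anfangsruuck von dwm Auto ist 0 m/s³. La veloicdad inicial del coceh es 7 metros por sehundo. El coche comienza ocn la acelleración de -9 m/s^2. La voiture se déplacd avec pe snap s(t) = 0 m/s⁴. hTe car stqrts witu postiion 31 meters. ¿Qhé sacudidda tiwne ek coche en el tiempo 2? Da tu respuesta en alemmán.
Um dies zu lösen, müssen wir 1 Stammfunktion unserer Gleichung für den Snap s(t) = 0 finden. Mit ∫s(t)dt und Anwendung von j(0) = 0, finden wir j(t) = 0. Aus der Gleichung für den Ruck j(t) = 0, setzen wir t = 2 ein und erhalten j = 0.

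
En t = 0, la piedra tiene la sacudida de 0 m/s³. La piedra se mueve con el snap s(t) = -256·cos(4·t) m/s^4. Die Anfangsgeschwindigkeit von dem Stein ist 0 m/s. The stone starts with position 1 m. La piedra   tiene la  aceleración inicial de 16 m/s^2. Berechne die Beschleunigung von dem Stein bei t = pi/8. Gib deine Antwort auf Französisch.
En partant du snap s(t) = -256·cos(4·t), nous prenons 2 primitives. La primitive du snap est le jerk. En utilisant j(0) = 0, nous obtenons j(t) = -64·sin(4·t). L'intégrale du jerk est l'accélération. En utilisant a(0) = 16, nous obtenons a(t) = 16·cos(4·t). En utilisant a(t) = 16·cos(4·t) et en substituant t = pi/8, nous trouvons a = 0.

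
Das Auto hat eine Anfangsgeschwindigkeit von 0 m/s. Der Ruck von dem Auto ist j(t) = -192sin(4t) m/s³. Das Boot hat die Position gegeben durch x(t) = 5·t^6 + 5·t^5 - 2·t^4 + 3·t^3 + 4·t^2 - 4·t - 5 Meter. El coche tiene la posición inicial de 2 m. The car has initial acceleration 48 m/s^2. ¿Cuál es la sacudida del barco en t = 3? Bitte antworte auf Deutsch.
Ausgehend von der Position x(t) = 5·t^6 + 5·t^5 - 2·t^4 + 3·t^3 + 4·t^2 - 4·t - 5, nehmen wir 3 Ableitungen. Mit d/dt von x(t) finden wir v(t) = 30·t^5 + 25·t^4 - 8·t^3 + 9·t^2 + 8·t - 4. Mit d/dt von v(t) finden wir a(t) = 150·t^4 + 100·t^3 - 24·t^2 + 18·t + 8. Durch Ableiten von der Beschleunigung erhalten wir den Ruck: j(t) = 600·t^3 + 300·t^2 - 48·t + 18. Mit j(t) = 600·t^3 + 300·t^2 - 48·t + 18 und Einsetzen von t = 3, finden wir j = 18774.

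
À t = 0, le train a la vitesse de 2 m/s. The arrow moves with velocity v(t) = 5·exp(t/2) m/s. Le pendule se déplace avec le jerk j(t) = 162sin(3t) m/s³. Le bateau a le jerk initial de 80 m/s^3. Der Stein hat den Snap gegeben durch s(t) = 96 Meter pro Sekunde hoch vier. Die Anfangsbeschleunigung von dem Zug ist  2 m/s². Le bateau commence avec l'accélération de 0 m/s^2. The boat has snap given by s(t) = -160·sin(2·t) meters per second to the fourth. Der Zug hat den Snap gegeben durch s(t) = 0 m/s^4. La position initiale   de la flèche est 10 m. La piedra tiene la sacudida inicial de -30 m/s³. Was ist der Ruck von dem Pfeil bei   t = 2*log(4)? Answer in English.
Starting from velocity v(t) = 5·exp(t/2), we take 2 derivatives. Differentiating velocity, we get acceleration: a(t) = 5·exp(t/2)/2. Differentiating acceleration, we get jerk: j(t) = 5·exp(t/2)/4. From the given jerk equation j(t) = 5·exp(t/2)/4, we substitute t = 2*log(4) to get j = 5.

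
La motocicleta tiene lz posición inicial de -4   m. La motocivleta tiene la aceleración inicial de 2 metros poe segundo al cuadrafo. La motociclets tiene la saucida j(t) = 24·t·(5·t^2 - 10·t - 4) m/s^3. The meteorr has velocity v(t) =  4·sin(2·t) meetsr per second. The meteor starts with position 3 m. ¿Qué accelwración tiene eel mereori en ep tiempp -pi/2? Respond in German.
Wir müssen unsere Gleichung für die Geschwindigkeit v(t) = 4·sin(2·t) 1-mal ableiten. Mit d/dt von v(t) finden wir a(t) = 8·cos(2·t). Aus der Gleichung für die Beschleunigung a(t) = 8·cos(2·t), setzen wir t = -pi/2 ein und erhalten a = -8.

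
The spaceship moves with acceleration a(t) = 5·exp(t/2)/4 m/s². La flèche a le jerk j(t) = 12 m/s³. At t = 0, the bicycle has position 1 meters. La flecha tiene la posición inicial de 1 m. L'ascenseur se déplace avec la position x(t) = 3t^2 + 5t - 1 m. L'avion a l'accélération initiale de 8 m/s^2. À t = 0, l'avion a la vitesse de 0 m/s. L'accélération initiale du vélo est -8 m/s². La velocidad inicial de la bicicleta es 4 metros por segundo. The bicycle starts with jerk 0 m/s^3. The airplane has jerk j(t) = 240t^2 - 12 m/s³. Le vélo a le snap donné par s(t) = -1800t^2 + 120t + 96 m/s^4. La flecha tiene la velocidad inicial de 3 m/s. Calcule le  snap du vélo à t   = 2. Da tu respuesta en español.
De la ecuación del snap s(t) = -1800·t^2 + 120·t + 96, sustituimos t = 2 para obtener s = -6864.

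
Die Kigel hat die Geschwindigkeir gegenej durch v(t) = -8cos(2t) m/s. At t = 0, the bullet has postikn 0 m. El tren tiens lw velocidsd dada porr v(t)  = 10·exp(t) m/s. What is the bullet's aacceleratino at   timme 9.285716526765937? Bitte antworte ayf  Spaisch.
Partiendo de la velocidad v(t) = -8·cos(2·t), tomamos 1 derivada. Derivando la velocidad, obtenemos la aceleración: a(t) = 16·sin(2·t). Tenemos la aceleración a(t) = 16·sin(2·t). Sustituyendo t = 9.285716526765937: a(9.285716526765937) = -4.39281815722449.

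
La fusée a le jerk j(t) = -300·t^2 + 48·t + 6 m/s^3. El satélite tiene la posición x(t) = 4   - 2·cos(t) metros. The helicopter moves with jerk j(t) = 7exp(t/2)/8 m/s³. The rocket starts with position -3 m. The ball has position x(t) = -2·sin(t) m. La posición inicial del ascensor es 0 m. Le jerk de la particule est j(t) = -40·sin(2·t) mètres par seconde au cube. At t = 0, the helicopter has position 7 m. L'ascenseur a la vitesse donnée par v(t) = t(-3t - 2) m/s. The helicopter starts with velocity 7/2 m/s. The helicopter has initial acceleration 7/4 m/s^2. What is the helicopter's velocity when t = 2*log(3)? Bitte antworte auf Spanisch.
Partiendo de la sacudida j(t) = 7·exp(t/2)/8, tomamos 2 antiderivadas. La integral de la sacudida es la aceleración. Usando a(0) = 7/4, obtenemos a(t) = 7·exp(t/2)/4. Integrando la aceleración y usando la condición inicial v(0) = 7/2, obtenemos v(t) = 7·exp(t/2)/2. Tenemos la velocidad v(t) = 7·exp(t/2)/2. Sustituyendo t = 2*log(3): v(2*log(3)) = 21/2.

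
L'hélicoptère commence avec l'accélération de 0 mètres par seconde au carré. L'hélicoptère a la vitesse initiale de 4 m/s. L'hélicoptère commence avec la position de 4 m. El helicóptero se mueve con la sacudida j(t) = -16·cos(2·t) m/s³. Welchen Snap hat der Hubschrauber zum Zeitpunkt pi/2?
Um dies zu lösen, müssen wir 1 Ableitung unserer Gleichung für den Ruck j(t) = -16·cos(2·t) nehmen. Die Ableitung von dem Ruck ergibt den Snap: s(t) = 32·sin(2·t). Aus der Gleichung für den Snap s(t) = 32·sin(2·t), setzen wir t = pi/2 ein und erhalten s = 0.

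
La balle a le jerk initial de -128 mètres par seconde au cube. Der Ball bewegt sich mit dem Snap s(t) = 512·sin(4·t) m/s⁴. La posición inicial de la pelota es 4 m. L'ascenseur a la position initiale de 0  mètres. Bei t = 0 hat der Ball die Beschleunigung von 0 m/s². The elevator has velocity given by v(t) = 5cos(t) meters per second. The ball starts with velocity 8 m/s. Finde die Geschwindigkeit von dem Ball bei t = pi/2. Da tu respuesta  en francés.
En partant du snap s(t) = 512·sin(4·t), nous prenons 3 intégrales. La primitive du snap est le jerk. En utilisant j(0) = -128, nous obtenons j(t) = -128·cos(4·t). En intégrant le jerk et en utilisant la condition initiale a(0) = 0, nous obtenons a(t) = -32·sin(4·t). L'intégrale de l'accélération est la vitesse. En utilisant v(0) = 8, nous obtenons v(t) = 8·cos(4·t). Nous avons la vitesse v(t) = 8·cos(4·t). En substituant t = pi/2: v(pi/2) = 8.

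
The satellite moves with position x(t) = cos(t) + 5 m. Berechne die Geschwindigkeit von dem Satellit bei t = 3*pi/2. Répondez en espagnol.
Debemos derivar nuestra ecuación de la posición x(t) = cos(t) + 5 1 vez. Tomando d/dt de x(t), encontramos v(t) = -sin(t). De la ecuación de la velocidad v(t) = -sin(t), sustituimos t = 3*pi/2 para obtener v = 1.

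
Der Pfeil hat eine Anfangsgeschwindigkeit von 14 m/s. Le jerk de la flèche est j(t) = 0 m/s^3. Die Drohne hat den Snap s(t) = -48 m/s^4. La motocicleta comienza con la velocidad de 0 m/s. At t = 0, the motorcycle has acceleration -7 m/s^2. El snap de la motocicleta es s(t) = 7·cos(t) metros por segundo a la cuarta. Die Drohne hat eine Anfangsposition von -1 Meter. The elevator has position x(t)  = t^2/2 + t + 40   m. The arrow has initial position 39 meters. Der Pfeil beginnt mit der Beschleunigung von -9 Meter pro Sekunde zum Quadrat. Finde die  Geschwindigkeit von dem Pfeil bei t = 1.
Um dies zu lösen, müssen wir 2 Stammfunktionen unserer Gleichung für den Ruck j(t) = 0 finden. Das Integral von dem Ruck, mit a(0) = -9, ergibt die Beschleunigung: a(t) = -9. Das Integral von der Beschleunigung, mit v(0) = 14, ergibt die Geschwindigkeit: v(t) = 14 - 9·t. Wir haben die Geschwindigkeit v(t) = 14 - 9·t. Durch Einsetzen von t = 1: v(1) = 5.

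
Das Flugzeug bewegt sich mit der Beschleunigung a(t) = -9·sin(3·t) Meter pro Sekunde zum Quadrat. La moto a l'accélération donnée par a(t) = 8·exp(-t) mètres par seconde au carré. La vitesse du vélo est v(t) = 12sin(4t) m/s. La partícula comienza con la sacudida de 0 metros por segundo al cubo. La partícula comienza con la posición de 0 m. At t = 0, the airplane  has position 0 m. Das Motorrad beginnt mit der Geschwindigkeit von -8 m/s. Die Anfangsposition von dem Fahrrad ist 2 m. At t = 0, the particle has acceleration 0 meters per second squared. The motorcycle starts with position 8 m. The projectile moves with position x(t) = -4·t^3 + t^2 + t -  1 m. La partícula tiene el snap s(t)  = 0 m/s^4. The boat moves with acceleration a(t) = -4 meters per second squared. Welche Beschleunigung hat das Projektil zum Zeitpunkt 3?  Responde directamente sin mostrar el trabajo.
Die Beschleunigung bei t = 3 ist a = -70.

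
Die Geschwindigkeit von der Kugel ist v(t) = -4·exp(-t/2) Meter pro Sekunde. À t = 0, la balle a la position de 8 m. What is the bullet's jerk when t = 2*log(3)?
Starting from velocity v(t) = -4·exp(-t/2), we take 2 derivatives. Taking d/dt of v(t), we find a(t) = 2·exp(-t/2). The derivative of acceleration gives jerk: j(t) = -exp(-t/2). From the given jerk equation j(t) = -exp(-t/2), we substitute t = 2*log(3) to get j = -1/3.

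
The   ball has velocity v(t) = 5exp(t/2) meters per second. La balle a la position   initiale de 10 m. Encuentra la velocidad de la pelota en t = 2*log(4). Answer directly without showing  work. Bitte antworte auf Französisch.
La vitesse à t = 2*log(4) est v = 20.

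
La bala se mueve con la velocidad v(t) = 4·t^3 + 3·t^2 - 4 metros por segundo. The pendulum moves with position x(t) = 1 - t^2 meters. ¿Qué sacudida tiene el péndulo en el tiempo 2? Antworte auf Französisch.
Pour résoudre ceci, nous devons prendre 3 dérivées de notre équation de la position x(t) = 1 - t^2. En prenant d/dt de x(t), nous trouvons v(t) = -2·t. En prenant d/dt de v(t), nous trouvons a(t) = -2. En prenant d/dt de a(t), nous trouvons j(t) = 0. Nous avons le jerk j(t) = 0. En substituant t = 2: j(2) = 0.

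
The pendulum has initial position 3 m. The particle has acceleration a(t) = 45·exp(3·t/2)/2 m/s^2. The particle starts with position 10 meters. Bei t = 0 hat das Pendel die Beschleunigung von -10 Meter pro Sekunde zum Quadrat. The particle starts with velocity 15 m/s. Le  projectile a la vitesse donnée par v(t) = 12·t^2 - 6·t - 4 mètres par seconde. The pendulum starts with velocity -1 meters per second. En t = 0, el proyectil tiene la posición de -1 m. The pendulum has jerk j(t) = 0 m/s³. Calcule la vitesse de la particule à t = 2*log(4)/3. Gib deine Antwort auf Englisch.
Starting from acceleration a(t) = 45·exp(3·t/2)/2, we take 1 integral. Finding the antiderivative of a(t) and using v(0) = 15: v(t) = 15·exp(3·t/2). From the given velocity equation v(t) = 15·exp(3·t/2), we substitute t = 2*log(4)/3 to get v = 60.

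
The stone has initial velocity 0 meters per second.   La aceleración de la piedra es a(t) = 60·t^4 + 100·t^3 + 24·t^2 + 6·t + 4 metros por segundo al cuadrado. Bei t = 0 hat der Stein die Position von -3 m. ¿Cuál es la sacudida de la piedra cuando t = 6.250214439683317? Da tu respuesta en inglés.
Starting from acceleration a(t) = 60·t^4 + 100·t^3 + 24·t^2 + 6·t + 4, we take 1 derivative. Taking d/dt of a(t), we find j(t) = 240·t^3 + 300·t^2 + 48·t + 6. From the given jerk equation j(t) = 240·t^3 + 300·t^2 + 48·t + 6, we substitute t = 6.250214439683317 to get j = 70625.3457787379.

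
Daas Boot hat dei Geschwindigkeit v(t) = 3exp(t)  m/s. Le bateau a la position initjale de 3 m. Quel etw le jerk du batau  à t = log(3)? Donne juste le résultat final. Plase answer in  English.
The jerk at t = log(3) is j = 9.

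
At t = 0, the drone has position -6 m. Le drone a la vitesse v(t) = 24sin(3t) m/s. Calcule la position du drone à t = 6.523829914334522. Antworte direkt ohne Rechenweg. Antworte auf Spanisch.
x(6.523829914334522) = -4.00423353562330.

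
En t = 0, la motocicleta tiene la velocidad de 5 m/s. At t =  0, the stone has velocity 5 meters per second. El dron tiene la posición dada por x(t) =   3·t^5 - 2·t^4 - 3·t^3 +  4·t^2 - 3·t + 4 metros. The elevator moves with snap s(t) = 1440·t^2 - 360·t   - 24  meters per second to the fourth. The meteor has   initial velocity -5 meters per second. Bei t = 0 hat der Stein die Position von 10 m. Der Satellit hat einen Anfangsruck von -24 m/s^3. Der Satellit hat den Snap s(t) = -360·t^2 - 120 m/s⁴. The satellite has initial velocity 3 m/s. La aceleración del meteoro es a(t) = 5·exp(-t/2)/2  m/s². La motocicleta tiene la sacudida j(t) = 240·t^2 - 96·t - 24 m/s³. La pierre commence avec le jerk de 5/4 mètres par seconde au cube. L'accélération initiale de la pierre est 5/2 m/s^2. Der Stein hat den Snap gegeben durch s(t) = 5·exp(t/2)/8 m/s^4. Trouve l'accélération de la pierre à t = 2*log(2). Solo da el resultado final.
À t = 2*log(2), a = 5.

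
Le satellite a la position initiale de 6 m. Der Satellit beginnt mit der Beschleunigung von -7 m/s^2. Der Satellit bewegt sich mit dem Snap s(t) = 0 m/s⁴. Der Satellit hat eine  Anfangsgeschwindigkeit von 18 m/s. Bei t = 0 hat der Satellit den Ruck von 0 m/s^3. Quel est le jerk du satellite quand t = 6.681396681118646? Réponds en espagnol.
Necesitamos integrar nuestra ecuación del snap s(t) = 0 1 vez. La integral del snap es la sacudida. Usando j(0) = 0, obtenemos j(t) = 0. Usando j(t) = 0 y sustituyendo t = 6.681396681118646, encontramos j = 0.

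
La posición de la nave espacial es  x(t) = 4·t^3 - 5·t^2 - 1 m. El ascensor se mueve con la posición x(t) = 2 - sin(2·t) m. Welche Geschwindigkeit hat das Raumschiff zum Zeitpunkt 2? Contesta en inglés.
Starting from position x(t) = 4·t^3 - 5·t^2 - 1, we take 1 derivative. Taking d/dt of x(t), we find v(t) = 12·t^2 - 10·t. From the given velocity equation v(t) = 12·t^2 - 10·t, we substitute t = 2 to get v = 28.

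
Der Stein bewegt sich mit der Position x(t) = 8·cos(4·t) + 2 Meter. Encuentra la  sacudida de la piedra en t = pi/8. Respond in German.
Ausgehend von der Position x(t) = 8·cos(4·t) + 2, nehmen wir 3 Ableitungen. Die Ableitung von der Position ergibt die Geschwindigkeit: v(t) = -32·sin(4·t). Durch Ableiten von der Geschwindigkeit erhalten wir die Beschleunigung: a(t) = -128·cos(4·t). Durch Ableiten von der Beschleunigung erhalten wir den Ruck: j(t) = 512·sin(4·t). Mit j(t) = 512·sin(4·t) und Einsetzen von t = pi/8, finden wir j = 512.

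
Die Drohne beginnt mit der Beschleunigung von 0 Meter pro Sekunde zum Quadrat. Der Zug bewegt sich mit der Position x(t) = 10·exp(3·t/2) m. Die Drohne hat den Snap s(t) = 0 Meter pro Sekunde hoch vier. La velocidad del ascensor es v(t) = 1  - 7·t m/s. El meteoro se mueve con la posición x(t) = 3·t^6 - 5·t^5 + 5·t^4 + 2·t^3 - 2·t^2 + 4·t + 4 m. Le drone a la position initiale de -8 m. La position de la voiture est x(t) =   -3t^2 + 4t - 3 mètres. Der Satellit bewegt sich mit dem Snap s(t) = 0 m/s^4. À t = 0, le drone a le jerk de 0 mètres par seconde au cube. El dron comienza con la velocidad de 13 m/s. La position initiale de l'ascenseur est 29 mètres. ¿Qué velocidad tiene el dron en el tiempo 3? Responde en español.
Debemos encontrar la integral de nuestra ecuación del snap s(t) = 0 3 veces. La integral del snap es la sacudida. Usando j(0) = 0, obtenemos j(t) = 0. La antiderivada de la sacudida es la aceleración. Usando a(0) = 0, obtenemos a(t) = 0. La antiderivada de la aceleración, con v(0) = 13, da la velocidad: v(t) = 13. De la ecuación de la velocidad v(t) = 13, sustituimos t = 3 para obtener v = 13.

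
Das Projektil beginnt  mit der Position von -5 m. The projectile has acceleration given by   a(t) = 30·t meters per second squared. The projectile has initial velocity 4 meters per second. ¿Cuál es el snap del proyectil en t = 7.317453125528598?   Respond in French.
En partant de l'accélération a(t) = 30·t, nous prenons 2 dérivées. La dérivée de l'accélération donne le jerk: j(t) = 30. En prenant d/dt de j(t), nous trouvons s(t) = 0. Nous avons le snap s(t) = 0. En substituant t = 7.317453125528598: s(7.317453125528598) = 0.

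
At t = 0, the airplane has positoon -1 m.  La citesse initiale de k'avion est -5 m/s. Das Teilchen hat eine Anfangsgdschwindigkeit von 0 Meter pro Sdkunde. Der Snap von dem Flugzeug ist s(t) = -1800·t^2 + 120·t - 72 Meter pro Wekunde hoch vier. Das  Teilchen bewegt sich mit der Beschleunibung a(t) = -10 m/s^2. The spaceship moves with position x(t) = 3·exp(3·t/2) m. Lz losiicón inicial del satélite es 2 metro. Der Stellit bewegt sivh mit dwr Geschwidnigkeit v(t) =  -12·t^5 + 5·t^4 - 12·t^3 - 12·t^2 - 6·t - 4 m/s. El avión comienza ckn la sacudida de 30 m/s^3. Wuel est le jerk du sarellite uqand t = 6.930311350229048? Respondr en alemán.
Wir müssen unsere Gleichung für die Geschwindigkeit v(t) = -12·t^5 + 5·t^4 - 12·t^3 - 12·t^2 - 6·t - 4 2-mal ableiten. Durch Ableiten von der Geschwindigkeit erhalten wir die Beschleunigung: a(t) = -60·t^4 + 20·t^3 - 36·t^2 - 24·t - 6. Durch Ableiten von der Beschleunigung erhalten wir den Ruck: j(t) = -240·t^3 + 60·t^2 - 72·t - 24. Mit j(t) = -240·t^3 + 60·t^2 - 72·t - 24 und Einsetzen von t = 6.930311350229048, finden wir j = -77527.0095020464.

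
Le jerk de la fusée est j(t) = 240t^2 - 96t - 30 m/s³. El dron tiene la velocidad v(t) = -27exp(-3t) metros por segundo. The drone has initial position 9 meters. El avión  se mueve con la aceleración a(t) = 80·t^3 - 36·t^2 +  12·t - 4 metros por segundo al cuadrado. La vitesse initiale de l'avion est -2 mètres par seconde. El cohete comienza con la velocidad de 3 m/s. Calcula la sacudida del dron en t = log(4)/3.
Partiendo de la velocidad v(t) = -27·exp(-3·t), tomamos 2 derivadas. Tomando d/dt de v(t), encontramos a(t) = 81·exp(-3·t). Derivando la aceleración, obtenemos la sacudida: j(t) = -243·exp(-3·t). De la ecuación de la sacudida j(t) = -243·exp(-3·t), sustituimos t = log(4)/3 para obtener j = -243/4.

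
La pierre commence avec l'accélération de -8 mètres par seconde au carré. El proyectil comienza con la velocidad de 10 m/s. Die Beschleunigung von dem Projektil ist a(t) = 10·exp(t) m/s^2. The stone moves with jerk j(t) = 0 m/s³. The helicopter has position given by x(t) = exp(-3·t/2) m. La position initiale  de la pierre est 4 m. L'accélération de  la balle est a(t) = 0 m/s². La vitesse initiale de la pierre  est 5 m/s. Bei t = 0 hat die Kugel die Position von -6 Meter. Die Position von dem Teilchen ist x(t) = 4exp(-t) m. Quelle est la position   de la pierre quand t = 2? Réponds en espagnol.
Debemos encontrar la integral de nuestra ecuación de la sacudida j(t) = 0 3 veces. La antiderivada de la sacudida, con a(0) = -8, da la aceleración: a(t) = -8. La integral de la aceleración, con v(0) = 5, da la velocidad: v(t) = 5 - 8·t. Integrando la velocidad y usando la condición inicial x(0) = 4, obtenemos x(t) = -4·t^2 + 5·t + 4. De la ecuación de la posición x(t) = -4·t^2 + 5·t + 4, sustituimos t = 2 para obtener x = -2.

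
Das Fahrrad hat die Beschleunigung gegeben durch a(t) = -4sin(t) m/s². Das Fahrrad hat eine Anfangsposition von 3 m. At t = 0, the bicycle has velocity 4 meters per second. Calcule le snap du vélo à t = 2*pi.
Pour résoudre ceci, nous devons prendre 2 dérivées de notre équation de l'accélération a(t) = -4·sin(t). En prenant d/dt de a(t), nous trouvons j(t) = -4·cos(t). En dérivant le jerk, nous obtenons le snap: s(t) = 4·sin(t). En utilisant s(t) = 4·sin(t) et en substituant t = 2*pi, nous trouvons s = 0.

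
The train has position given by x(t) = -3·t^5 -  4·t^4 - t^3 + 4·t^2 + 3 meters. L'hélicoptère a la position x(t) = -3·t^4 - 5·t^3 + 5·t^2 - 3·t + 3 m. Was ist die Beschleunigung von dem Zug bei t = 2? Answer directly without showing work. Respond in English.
a(2) = -676.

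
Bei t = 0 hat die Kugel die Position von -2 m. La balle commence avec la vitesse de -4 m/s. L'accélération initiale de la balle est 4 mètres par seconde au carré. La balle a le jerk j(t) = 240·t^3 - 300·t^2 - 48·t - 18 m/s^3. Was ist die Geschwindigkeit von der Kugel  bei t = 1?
Um dies zu lösen, müssen wir 2 Integrale unserer Gleichung für den Ruck j(t) = 240·t^3 - 300·t^2 - 48·t - 18 finden. Das Integral von dem Ruck, mit a(0) = 4, ergibt die Beschleunigung: a(t) = 60·t^4 - 100·t^3 - 24·t^2 - 18·t + 4. Die Stammfunktion von der Beschleunigung ist die Geschwindigkeit. Mit v(0) = -4 erhalten wir v(t) = 12·t^5 - 25·t^4 - 8·t^3 - 9·t^2 + 4·t - 4. Wir haben die Geschwindigkeit v(t) = 12·t^5 - 25·t^4 - 8·t^3 - 9·t^2 + 4·t - 4. Durch Einsetzen von t = 1: v(1) = -30.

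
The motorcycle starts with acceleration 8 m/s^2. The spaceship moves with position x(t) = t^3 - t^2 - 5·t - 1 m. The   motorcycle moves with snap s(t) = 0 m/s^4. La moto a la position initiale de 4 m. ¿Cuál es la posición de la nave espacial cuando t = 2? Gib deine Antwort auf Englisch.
From the given position equation x(t) = t^3 - t^2 - 5·t - 1, we substitute t = 2 to get x = -7.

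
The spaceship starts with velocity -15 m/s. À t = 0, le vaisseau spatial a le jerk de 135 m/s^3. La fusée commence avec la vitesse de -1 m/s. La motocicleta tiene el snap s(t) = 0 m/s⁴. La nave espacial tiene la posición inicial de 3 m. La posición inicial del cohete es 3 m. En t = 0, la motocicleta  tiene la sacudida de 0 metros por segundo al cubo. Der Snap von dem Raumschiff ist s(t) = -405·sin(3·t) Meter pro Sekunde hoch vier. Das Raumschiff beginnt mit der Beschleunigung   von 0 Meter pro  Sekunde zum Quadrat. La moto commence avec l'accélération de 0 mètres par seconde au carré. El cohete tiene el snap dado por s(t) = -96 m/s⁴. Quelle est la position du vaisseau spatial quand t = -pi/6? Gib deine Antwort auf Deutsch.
Um dies zu lösen, müssen wir 4 Integrale unserer Gleichung für den Snap s(t) = -405·sin(3·t) finden. Durch Integration von dem Snap und Verwendung der Anfangsbedingung j(0) = 135, erhalten wir j(t) = 135·cos(3·t). Durch Integration von dem Ruck und Verwendung der Anfangsbedingung a(0) = 0, erhalten wir a(t) = 45·sin(3·t). Durch Integration von der Beschleunigung und Verwendung der Anfangsbedingung v(0) = -15, erhalten wir v(t) = -15·cos(3·t). Durch Integration von der Geschwindigkeit und Verwendung der Anfangsbedingung x(0) = 3, erhalten wir x(t) = 3 - 5·sin(3·t). Mit x(t) = 3 - 5·sin(3·t) und Einsetzen von t = -pi/6, finden wir x = 8.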